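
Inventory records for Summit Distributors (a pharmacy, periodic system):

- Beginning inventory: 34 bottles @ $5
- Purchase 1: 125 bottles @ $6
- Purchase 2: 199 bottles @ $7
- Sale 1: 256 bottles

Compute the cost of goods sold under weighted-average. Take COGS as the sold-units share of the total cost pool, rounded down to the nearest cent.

Sale 1, sell 256: 256/358 × $2,313.00 → $1,653.98
Ending inventory (cost pool remaining) = $659.02

COGS = $1,653.98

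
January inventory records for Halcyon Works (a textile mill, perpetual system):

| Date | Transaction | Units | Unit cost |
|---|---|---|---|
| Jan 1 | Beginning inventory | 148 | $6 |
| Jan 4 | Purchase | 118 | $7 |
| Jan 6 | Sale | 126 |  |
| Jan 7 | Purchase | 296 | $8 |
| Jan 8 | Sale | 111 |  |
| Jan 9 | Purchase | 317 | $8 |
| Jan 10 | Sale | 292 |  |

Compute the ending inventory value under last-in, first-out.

Jan 6, 126 sold [LIFO — newest first]: 118 @ $7 + 8 @ $6 = $874
Jan 8, 111 sold [LIFO — newest first]: 111 @ $8 = $888
Jan 10, 292 sold [LIFO — newest first]: 292 @ $8 = $2,336
Total COGS = $874 + $888 + $2,336 = $4,098
Ending inventory: 140 @ $6 + 185 @ $8 + 25 @ $8 = $2,520
Check: goods available $6,618 = COGS $4,098 + ending $2,520

Ending inventory = $2,520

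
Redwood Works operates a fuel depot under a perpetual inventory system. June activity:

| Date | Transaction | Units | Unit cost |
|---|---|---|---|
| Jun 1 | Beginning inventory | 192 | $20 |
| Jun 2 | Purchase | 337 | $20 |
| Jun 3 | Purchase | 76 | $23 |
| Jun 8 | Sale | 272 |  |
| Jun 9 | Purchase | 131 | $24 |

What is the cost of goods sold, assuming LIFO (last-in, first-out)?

Jun 8, 272 sold [LIFO — newest first]: 76 @ $23 + 196 @ $20 = $5,668
Ending inventory: 192 @ $20 + 141 @ $20 + 131 @ $24 = $9,804

COGS = $5,668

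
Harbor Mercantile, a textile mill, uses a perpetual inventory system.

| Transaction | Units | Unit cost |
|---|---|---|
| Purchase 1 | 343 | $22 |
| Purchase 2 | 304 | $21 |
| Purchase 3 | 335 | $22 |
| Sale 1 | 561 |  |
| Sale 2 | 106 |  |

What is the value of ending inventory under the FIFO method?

Ending inventory = $6,930

Sale 1 (561) [FIFO — oldest first]: 343 @ $22 + 218 @ $21 = $12,124
Sale 2 (106) [FIFO — oldest first]: 86 @ $21 + 20 @ $22 = $2,246
Total COGS = $12,124 + $2,246 = $14,370
Ending inventory: 315 @ $22 = $6,930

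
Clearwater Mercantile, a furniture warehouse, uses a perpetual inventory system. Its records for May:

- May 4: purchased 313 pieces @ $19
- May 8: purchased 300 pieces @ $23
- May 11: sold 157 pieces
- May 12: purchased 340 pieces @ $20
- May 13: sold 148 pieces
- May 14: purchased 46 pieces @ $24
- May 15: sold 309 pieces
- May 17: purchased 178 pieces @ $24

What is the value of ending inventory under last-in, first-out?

Ending inventory = $11,875

May 11, 157 sold [LIFO — newest first]: 157 @ $23 = $3,611
May 13, 148 sold [LIFO — newest first]: 148 @ $20 = $2,960
May 15, 309 sold [LIFO — newest first]: 46 @ $24 + 192 @ $20 + 71 @ $23 = $6,577
Total COGS = $3,611 + $2,960 + $6,577 = $13,148
Ending inventory: 313 @ $19 + 72 @ $23 + 178 @ $24 = $11,875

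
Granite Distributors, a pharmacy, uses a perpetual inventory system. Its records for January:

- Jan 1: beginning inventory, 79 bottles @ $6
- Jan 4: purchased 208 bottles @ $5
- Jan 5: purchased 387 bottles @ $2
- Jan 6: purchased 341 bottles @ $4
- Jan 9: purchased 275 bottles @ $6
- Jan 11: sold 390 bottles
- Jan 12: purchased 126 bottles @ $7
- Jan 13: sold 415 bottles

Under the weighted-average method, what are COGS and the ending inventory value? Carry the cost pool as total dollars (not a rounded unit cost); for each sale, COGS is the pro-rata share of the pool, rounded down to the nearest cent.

COGS = $3,455.89; ending inventory = $2,728.11

After Jan 1: 79 on hand, pool $474.00 (≈ $6.0000 each)
After Jan 4: 287 on hand, pool $1,514.00 (≈ $5.2753 each)
After Jan 5: 674 on hand, pool $2,288.00 (≈ $3.3947 each)
After Jan 6: 1015 on hand, pool $3,652.00 (≈ $3.5980 each)
After Jan 9: 1290 on hand, pool $5,302.00 (≈ $4.1101 each)
Jan 11, sell 390: 390/1290 × $5,302.00 → $1,602.93
After Jan 12: 1026 on hand, pool $4,581.07 (≈ $4.4650 each)
Jan 13, sell 415: 415/1026 × $4,581.07 → $1,852.96
Total COGS = $1,602.93 + $1,852.96 = $3,455.89
Ending inventory (cost pool remaining) = $2,728.11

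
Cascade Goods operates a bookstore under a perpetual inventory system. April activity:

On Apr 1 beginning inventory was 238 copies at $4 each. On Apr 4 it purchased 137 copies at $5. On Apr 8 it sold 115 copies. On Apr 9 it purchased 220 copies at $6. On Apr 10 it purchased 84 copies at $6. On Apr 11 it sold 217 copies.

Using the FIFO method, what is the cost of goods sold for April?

Apr 8, 115 sold [FIFO — oldest first]: 115 @ $4 = $460
Apr 11, 217 sold [FIFO — oldest first]: 123 @ $4 + 94 @ $5 = $962
Total COGS = $460 + $962 = $1,422
Ending inventory: 43 @ $5 + 220 @ $6 + 84 @ $6 = $2,039

COGS = $1,422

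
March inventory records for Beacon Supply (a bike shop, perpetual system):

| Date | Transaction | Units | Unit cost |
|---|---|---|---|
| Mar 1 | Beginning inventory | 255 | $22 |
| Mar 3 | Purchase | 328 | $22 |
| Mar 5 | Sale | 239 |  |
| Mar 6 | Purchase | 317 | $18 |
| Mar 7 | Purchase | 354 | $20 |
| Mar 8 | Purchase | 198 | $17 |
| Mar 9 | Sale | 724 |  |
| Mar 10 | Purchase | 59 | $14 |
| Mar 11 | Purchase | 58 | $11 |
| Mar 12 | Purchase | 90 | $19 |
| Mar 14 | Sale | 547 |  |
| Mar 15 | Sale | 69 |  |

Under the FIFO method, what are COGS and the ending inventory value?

COGS = $30,632; ending inventory = $1,520

Mar 5, 239 sold [FIFO — oldest first]: 239 @ $22 = $5,258
Mar 9, 724 sold [FIFO — oldest first]: 16 @ $22 + 328 @ $22 + 317 @ $18 + 63 @ $20 = $14,534
Mar 14, 547 sold [FIFO — oldest first]: 291 @ $20 + 198 @ $17 + 58 @ $14 = $9,998
Mar 15, 69 sold [FIFO — oldest first]: 1 @ $14 + 58 @ $11 + 10 @ $19 = $842
Total COGS = $5,258 + $14,534 + $9,998 + $842 = $30,632
Ending inventory: 80 @ $19 = $1,520
Check: goods available $32,152 = COGS $30,632 + ending $1,520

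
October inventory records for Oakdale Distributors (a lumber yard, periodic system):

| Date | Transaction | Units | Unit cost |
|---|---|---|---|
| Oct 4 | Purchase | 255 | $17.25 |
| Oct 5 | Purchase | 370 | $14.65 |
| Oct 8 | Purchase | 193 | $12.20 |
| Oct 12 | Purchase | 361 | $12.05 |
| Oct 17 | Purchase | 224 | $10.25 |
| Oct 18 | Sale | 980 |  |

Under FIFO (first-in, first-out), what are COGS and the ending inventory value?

Oct 18, 980 sold [FIFO — oldest first]: 255 @ $17.25 + 370 @ $14.65 + 193 @ $12.20 + 162 @ $12.05 = $14,125.95
Ending inventory: 199 @ $12.05 + 224 @ $10.25 = $4,693.95
Check: goods available $18,819.90 = COGS $14,125.95 + ending $4,693.95

COGS = $14,125.95; ending inventory = $4,693.95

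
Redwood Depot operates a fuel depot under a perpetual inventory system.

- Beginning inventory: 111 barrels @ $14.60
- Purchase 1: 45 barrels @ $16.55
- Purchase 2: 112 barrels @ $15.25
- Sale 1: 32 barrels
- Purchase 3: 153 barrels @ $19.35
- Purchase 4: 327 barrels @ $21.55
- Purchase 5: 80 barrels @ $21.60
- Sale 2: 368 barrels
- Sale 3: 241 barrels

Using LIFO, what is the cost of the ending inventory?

Ending inventory = $2,838.10

Sale 1 (32) [LIFO — newest first]: 32 @ $15.25 = $488.00
Sale 2 (368) [LIFO — newest first]: 80 @ $21.60 + 288 @ $21.55 = $7,934.40
Sale 3 (241) [LIFO — newest first]: 39 @ $21.55 + 153 @ $19.35 + 49 @ $15.25 = $4,548.25
Total COGS = $488.00 + $7,934.40 + $4,548.25 = $12,970.65
Ending inventory: 111 @ $14.60 + 45 @ $16.55 + 31 @ $15.25 = $2,838.10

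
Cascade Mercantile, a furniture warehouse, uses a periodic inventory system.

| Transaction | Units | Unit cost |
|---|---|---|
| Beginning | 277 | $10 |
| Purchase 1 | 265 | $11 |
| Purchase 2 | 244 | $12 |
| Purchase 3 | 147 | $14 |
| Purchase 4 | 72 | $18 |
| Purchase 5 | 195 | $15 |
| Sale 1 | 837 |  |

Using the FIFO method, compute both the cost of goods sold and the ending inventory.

COGS = $9,327; ending inventory = $5,565

Sale 1 (837) [FIFO — oldest first]: 277 @ $10 + 265 @ $11 + 244 @ $12 + 51 @ $14 = $9,327
Ending inventory: 96 @ $14 + 72 @ $18 + 195 @ $15 = $5,565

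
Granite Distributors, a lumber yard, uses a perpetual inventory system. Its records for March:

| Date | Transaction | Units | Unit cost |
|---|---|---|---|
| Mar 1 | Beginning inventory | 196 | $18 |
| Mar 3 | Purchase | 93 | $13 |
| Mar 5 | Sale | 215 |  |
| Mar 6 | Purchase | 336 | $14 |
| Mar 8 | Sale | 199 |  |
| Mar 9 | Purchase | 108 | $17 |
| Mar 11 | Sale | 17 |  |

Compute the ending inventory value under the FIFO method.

Ending inventory = $4,552

Mar 5, 215 sold [FIFO — oldest first]: 196 @ $18 + 19 @ $13 = $3,775
Mar 8, 199 sold [FIFO — oldest first]: 74 @ $13 + 125 @ $14 = $2,712
Mar 11, 17 sold [FIFO — oldest first]: 17 @ $14 = $238
Total COGS = $3,775 + $2,712 + $238 = $6,725
Ending inventory: 194 @ $14 + 108 @ $17 = $4,552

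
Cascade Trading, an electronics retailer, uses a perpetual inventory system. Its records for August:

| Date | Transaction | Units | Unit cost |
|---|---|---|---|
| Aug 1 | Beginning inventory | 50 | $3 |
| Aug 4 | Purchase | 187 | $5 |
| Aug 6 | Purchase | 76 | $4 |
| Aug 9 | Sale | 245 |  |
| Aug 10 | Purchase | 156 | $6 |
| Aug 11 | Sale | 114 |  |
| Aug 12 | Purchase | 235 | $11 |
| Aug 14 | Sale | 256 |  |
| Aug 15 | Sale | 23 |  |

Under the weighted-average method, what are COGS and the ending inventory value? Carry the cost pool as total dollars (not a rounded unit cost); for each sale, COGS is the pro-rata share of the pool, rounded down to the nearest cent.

COGS = $4,299.18; ending inventory = $610.82

After Aug 1: 50 on hand, pool $150.00 (≈ $3.0000 each)
After Aug 4: 237 on hand, pool $1,085.00 (≈ $4.5781 each)
After Aug 6: 313 on hand, pool $1,389.00 (≈ $4.4377 each)
Aug 9, sell 245: 245/313 × $1,389.00 → $1,087.23
After Aug 10: 224 on hand, pool $1,237.77 (≈ $5.5258 each)
Aug 11, sell 114: 114/224 × $1,237.77 → $629.93
After Aug 12: 345 on hand, pool $3,192.84 (≈ $9.2546 each)
Aug 14, sell 256: 256/345 × $3,192.84 → $2,369.17
Aug 15, sell 23: 23/89 × $823.67 → $212.85
Total COGS = $1,087.23 + $629.93 + $2,369.17 + $212.85 = $4,299.18
Ending inventory (cost pool remaining) = $610.82
Check: goods available $4,910.00 = COGS $4,299.18 + ending $610.82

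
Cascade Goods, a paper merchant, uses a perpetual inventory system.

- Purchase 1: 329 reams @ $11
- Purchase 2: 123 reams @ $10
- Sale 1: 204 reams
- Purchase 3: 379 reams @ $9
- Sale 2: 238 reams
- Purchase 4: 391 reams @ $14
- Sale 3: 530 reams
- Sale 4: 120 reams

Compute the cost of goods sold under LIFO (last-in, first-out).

COGS = $12,304

Sale 1 (204) [LIFO — newest first]: 123 @ $10 + 81 @ $11 = $2,121
Sale 2 (238) [LIFO — newest first]: 238 @ $9 = $2,142
Sale 3 (530) [LIFO — newest first]: 391 @ $14 + 139 @ $9 = $6,725
Sale 4 (120) [LIFO — newest first]: 2 @ $9 + 118 @ $11 = $1,316
Total COGS = $2,121 + $2,142 + $6,725 + $1,316 = $12,304
Ending inventory: 130 @ $11 = $1,430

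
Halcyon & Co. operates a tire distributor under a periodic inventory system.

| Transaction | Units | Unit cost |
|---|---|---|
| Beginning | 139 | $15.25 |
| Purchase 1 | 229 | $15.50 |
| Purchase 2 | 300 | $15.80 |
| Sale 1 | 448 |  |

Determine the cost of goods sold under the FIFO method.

Sale 1 (448) [FIFO — oldest first]: 139 @ $15.25 + 229 @ $15.50 + 80 @ $15.80 = $6,933.25
Ending inventory: 220 @ $15.80 = $3,476.00

COGS = $6,933.25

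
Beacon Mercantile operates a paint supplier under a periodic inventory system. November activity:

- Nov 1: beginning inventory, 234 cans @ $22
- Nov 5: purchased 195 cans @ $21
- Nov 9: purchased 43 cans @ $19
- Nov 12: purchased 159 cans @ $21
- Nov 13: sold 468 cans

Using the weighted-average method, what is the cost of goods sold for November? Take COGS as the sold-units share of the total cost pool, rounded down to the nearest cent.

COGS = $9,937.76

Nov 13, sell 468: 468/631 × $13,399.00 → $9,937.76
Ending inventory (cost pool remaining) = $3,461.24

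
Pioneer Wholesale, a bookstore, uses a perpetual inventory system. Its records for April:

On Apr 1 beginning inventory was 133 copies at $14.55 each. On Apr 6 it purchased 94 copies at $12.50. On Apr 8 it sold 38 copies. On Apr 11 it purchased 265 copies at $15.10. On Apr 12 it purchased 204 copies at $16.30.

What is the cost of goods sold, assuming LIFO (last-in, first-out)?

Apr 8, 38 sold [LIFO — newest first]: 38 @ $12.50 = $475.00
Ending inventory: 133 @ $14.55 + 56 @ $12.50 + 265 @ $15.10 + 204 @ $16.30 = $9,961.85

COGS = $475.00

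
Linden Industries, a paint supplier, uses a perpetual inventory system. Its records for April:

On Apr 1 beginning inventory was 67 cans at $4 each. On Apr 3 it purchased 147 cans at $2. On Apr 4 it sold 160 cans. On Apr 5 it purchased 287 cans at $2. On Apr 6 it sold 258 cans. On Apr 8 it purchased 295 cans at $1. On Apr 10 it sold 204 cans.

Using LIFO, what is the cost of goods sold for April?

Apr 4, 160 sold [LIFO — newest first]: 147 @ $2 + 13 @ $4 = $346
Apr 6, 258 sold [LIFO — newest first]: 258 @ $2 = $516
Apr 10, 204 sold [LIFO — newest first]: 204 @ $1 = $204
Total COGS = $346 + $516 + $204 = $1,066
Ending inventory: 54 @ $4 + 29 @ $2 + 91 @ $1 = $365

COGS = $1,066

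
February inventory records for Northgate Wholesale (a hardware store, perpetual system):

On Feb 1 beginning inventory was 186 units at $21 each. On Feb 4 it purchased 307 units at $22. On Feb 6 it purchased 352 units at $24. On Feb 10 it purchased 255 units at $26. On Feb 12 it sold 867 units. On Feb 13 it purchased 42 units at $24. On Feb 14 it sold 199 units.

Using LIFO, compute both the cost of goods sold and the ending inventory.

Feb 12, 867 sold [LIFO — newest first]: 255 @ $26 + 352 @ $24 + 260 @ $22 = $20,798
Feb 14, 199 sold [LIFO — newest first]: 42 @ $24 + 47 @ $22 + 110 @ $21 = $4,352
Total COGS = $20,798 + $4,352 = $25,150
Ending inventory: 76 @ $21 = $1,596
Check: goods available $26,746 = COGS $25,150 + ending $1,596

COGS = $25,150; ending inventory = $1,596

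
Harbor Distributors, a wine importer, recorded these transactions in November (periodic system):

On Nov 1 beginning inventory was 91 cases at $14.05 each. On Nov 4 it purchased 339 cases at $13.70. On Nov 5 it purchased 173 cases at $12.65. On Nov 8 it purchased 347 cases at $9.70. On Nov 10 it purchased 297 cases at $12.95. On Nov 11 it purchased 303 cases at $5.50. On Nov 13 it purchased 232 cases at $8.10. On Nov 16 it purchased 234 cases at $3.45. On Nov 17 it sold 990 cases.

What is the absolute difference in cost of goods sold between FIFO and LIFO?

FIFO COGS: 91 @ $14.05 + 339 @ $13.70 + 173 @ $12.65 + 347 @ $9.70 + 40 @ $12.95 = $11,995.20
LIFO COGS: 234 @ $3.45 + 232 @ $8.10 + 303 @ $5.50 + 221 @ $12.95 = $7,214.95
Difference = |$11,995.20 − $7,214.95| = $4,780.25

$4,780.25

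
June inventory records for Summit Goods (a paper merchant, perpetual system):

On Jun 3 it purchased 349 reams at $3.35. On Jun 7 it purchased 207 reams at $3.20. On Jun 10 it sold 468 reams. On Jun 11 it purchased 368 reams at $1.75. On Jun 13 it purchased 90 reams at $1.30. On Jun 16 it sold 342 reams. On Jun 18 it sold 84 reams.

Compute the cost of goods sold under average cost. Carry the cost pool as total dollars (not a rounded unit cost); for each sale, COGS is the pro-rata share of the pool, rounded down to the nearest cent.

After Jun 3: 349 on hand, pool $1,169.15 (≈ $3.3500 each)
After Jun 7: 556 on hand, pool $1,831.55 (≈ $3.2942 each)
Jun 10, sell 468: 468/556 × $1,831.55 → $1,541.66
After Jun 11: 456 on hand, pool $933.89 (≈ $2.0480 each)
After Jun 13: 546 on hand, pool $1,050.89 (≈ $1.9247 each)
Jun 16, sell 342: 342/546 × $1,050.89 → $658.24
Jun 18, sell 84: 84/204 × $392.65 → $161.67
Total COGS = $1,541.66 + $658.24 + $161.67 = $2,361.57
Ending inventory (cost pool remaining) = $230.98

COGS = $2,361.57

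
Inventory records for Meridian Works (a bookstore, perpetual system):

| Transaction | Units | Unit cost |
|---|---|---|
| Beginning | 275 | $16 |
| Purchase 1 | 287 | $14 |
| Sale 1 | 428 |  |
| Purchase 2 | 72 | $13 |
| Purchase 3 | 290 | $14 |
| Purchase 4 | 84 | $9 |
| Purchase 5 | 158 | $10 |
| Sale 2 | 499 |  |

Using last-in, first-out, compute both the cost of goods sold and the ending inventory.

Sale 1 (428) [LIFO — newest first]: 287 @ $14 + 141 @ $16 = $6,274
Sale 2 (499) [LIFO — newest first]: 158 @ $10 + 84 @ $9 + 257 @ $14 = $5,934
Total COGS = $6,274 + $5,934 = $12,208
Ending inventory: 134 @ $16 + 72 @ $13 + 33 @ $14 = $3,542
Check: goods available $15,750 = COGS $12,208 + ending $3,542

COGS = $12,208; ending inventory = $3,542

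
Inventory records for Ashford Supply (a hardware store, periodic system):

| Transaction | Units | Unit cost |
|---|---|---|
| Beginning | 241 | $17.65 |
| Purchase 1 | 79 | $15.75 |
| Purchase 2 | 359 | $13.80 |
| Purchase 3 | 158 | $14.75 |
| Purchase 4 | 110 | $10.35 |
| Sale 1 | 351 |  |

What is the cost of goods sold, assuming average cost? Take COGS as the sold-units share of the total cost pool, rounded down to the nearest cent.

COGS = $5,159.77

Sale 1, sell 351: 351/947 × $13,921.10 → $5,159.77
Ending inventory (cost pool remaining) = $8,761.33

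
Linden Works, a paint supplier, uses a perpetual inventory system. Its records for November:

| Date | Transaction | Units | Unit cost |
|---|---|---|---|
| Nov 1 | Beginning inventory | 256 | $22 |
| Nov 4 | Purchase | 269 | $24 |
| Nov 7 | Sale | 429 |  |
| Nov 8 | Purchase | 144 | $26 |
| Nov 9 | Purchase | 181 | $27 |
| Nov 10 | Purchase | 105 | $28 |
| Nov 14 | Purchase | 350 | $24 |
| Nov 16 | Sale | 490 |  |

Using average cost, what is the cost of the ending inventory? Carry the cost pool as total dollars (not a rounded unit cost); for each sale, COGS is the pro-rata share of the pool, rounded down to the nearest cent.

Ending inventory = $9,773.99

After Nov 1: 256 on hand, pool $5,632.00 (≈ $22.0000 each)
After Nov 4: 525 on hand, pool $12,088.00 (≈ $23.0248 each)
Nov 7, sell 429: 429/525 × $12,088.00 → $9,877.62
After Nov 8: 240 on hand, pool $5,954.38 (≈ $24.8099 each)
After Nov 9: 421 on hand, pool $10,841.38 (≈ $25.7515 each)
After Nov 10: 526 on hand, pool $13,781.38 (≈ $26.2003 each)
After Nov 14: 876 on hand, pool $22,181.38 (≈ $25.3212 each)
Nov 16, sell 490: 490/876 × $22,181.38 → $12,407.39
Total COGS = $9,877.62 + $12,407.39 = $22,285.01
Ending inventory (cost pool remaining) = $9,773.99
Check: goods available $32,059.00 = COGS $22,285.01 + ending $9,773.99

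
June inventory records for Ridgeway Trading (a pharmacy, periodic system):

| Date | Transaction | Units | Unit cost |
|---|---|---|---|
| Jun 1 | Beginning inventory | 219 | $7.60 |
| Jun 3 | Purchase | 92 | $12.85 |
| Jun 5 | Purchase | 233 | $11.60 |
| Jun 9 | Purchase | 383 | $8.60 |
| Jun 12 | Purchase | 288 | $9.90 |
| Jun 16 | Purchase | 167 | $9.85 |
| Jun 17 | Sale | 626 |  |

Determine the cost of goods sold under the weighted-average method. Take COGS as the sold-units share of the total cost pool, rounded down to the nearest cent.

COGS = $6,042.28

Jun 17, sell 626: 626/1382 × $13,339.35 → $6,042.28
Ending inventory (cost pool remaining) = $7,297.07
Check: goods available $13,339.35 = COGS $6,042.28 + ending $7,297.07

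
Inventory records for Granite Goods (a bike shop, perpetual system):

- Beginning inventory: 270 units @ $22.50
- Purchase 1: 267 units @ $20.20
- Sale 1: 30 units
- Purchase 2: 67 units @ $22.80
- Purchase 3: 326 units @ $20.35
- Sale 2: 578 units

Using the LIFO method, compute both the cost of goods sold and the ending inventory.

Sale 1 (30) [LIFO — newest first]: 30 @ $20.20 = $606.00
Sale 2 (578) [LIFO — newest first]: 326 @ $20.35 + 67 @ $22.80 + 185 @ $20.20 = $11,898.70
Total COGS = $606.00 + $11,898.70 = $12,504.70
Ending inventory: 270 @ $22.50 + 52 @ $20.20 = $7,125.40
Check: goods available $19,630.10 = COGS $12,504.70 + ending $7,125.40

COGS = $12,504.70; ending inventory = $7,125.40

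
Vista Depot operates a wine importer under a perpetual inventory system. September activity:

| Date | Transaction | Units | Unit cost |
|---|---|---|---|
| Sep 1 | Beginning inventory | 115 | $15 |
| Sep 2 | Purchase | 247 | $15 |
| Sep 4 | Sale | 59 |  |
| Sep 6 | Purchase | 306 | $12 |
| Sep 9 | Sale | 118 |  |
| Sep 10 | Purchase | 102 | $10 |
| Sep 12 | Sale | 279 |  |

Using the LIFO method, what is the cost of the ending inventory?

Sep 4, 59 sold [LIFO — newest first]: 59 @ $15 = $885
Sep 9, 118 sold [LIFO — newest first]: 118 @ $12 = $1,416
Sep 12, 279 sold [LIFO — newest first]: 102 @ $10 + 177 @ $12 = $3,144
Total COGS = $885 + $1,416 + $3,144 = $5,445
Ending inventory: 115 @ $15 + 188 @ $15 + 11 @ $12 = $4,677

Ending inventory = $4,677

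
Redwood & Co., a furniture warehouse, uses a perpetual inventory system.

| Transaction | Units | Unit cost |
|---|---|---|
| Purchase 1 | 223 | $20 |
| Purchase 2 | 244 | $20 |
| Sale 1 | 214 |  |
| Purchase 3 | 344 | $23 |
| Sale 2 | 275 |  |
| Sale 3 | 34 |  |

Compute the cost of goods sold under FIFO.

Sale 1 (214) [FIFO — oldest first]: 214 @ $20 = $4,280
Sale 2 (275) [FIFO — oldest first]: 9 @ $20 + 244 @ $20 + 22 @ $23 = $5,566
Sale 3 (34) [FIFO — oldest first]: 34 @ $23 = $782
Total COGS = $4,280 + $5,566 + $782 = $10,628
Ending inventory: 288 @ $23 = $6,624

COGS = $10,628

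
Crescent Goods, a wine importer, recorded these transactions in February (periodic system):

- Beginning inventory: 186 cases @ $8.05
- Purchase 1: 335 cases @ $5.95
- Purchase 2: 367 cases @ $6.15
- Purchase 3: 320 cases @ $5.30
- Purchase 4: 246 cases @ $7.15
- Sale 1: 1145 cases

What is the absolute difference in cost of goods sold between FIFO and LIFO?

$136.35

FIFO COGS: 186 @ $8.05 + 335 @ $5.95 + 367 @ $6.15 + 257 @ $5.30 = $7,109.70
LIFO COGS: 246 @ $7.15 + 320 @ $5.30 + 367 @ $6.15 + 212 @ $5.95 = $6,973.35
Difference = |$7,109.70 − $6,973.35| = $136.35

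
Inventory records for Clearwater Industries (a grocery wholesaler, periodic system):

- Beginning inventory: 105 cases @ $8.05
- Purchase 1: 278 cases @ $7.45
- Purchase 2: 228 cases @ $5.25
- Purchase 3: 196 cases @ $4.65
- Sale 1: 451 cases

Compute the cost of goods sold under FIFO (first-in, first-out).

Sale 1 (451) [FIFO — oldest first]: 105 @ $8.05 + 278 @ $7.45 + 68 @ $5.25 = $3,273.35
Ending inventory: 160 @ $5.25 + 196 @ $4.65 = $1,751.40

COGS = $3,273.35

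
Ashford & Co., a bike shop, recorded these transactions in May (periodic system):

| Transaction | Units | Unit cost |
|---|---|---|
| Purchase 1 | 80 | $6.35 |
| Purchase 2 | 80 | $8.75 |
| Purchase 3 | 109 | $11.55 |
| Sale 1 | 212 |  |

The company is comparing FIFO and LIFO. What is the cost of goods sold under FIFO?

FIFO COGS: 80 @ $6.35 + 80 @ $8.75 + 52 @ $11.55 = $1,808.60
LIFO COGS: 109 @ $11.55 + 80 @ $8.75 + 23 @ $6.35 = $2,105.00

COGS = $1,808.60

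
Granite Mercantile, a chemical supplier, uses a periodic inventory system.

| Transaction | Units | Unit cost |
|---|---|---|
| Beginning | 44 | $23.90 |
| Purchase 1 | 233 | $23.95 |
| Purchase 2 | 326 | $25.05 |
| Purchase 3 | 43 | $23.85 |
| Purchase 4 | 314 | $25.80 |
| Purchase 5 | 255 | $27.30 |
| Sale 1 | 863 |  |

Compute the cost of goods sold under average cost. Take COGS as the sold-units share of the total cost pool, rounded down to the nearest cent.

Sale 1, sell 863: 863/1215 × $30,886.50 → $21,938.31
Ending inventory (cost pool remaining) = $8,948.19

COGS = $21,938.31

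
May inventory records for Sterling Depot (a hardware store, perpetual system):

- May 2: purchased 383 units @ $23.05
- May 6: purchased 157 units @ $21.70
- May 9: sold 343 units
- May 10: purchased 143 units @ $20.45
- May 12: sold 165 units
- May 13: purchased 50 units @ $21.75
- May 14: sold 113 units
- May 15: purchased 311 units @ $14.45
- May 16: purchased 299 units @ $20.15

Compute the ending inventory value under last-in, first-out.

May 9, 343 sold [LIFO — newest first]: 157 @ $21.70 + 186 @ $23.05 = $7,694.20
May 12, 165 sold [LIFO — newest first]: 143 @ $20.45 + 22 @ $23.05 = $3,431.45
May 14, 113 sold [LIFO — newest first]: 50 @ $21.75 + 63 @ $23.05 = $2,539.65
Total COGS = $7,694.20 + $3,431.45 + $2,539.65 = $13,665.30
Ending inventory: 112 @ $23.05 + 311 @ $14.45 + 299 @ $20.15 = $13,100.40

Ending inventory = $13,100.40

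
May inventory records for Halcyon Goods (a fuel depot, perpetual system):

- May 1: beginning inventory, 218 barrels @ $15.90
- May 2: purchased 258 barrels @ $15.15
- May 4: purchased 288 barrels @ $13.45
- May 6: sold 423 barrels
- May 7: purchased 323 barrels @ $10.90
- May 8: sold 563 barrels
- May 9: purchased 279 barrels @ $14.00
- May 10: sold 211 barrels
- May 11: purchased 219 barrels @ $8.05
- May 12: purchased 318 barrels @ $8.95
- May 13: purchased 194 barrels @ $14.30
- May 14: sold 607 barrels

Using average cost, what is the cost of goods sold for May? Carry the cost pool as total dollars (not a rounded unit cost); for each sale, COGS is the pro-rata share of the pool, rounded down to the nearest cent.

After May 1: 218 on hand, pool $3,466.20 (≈ $15.9000 each)
After May 2: 476 on hand, pool $7,374.90 (≈ $15.4935 each)
After May 4: 764 on hand, pool $11,248.50 (≈ $14.7232 each)
May 6, sell 423: 423/764 × $11,248.50 → $6,227.89
After May 7: 664 on hand, pool $8,541.31 (≈ $12.8634 each)
May 8, sell 563: 563/664 × $8,541.31 → $7,242.10
After May 9: 380 on hand, pool $5,205.21 (≈ $13.6979 each)
May 10, sell 211: 211/380 × $5,205.21 → $2,890.26
After May 11: 388 on hand, pool $4,077.90 (≈ $10.5101 each)
After May 12: 706 on hand, pool $6,924.00 (≈ $9.8074 each)
After May 13: 900 on hand, pool $9,698.20 (≈ $10.7758 each)
May 14, sell 607: 607/900 × $9,698.20 → $6,540.89
Total COGS = $6,227.89 + $7,242.10 + $2,890.26 + $6,540.89 = $22,901.14
Ending inventory (cost pool remaining) = $3,157.31
Check: goods available $26,058.45 = COGS $22,901.14 + ending $3,157.31

COGS = $22,901.14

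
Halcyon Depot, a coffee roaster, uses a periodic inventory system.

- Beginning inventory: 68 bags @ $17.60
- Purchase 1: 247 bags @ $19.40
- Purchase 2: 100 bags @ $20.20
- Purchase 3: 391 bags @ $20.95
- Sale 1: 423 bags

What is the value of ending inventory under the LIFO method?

Ending inventory = $7,362.20

Sale 1 (423) [LIFO — newest first]: 391 @ $20.95 + 32 @ $20.20 = $8,837.85
Ending inventory: 68 @ $17.60 + 247 @ $19.40 + 68 @ $20.20 = $7,362.20
Check: goods available $16,200.05 = COGS $8,837.85 + ending $7,362.20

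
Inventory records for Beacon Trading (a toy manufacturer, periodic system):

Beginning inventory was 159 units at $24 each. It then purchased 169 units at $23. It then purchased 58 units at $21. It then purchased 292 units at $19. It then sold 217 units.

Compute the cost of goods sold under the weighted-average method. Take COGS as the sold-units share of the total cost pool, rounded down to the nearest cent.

COGS = $4,630.93

Sale 1, sell 217: 217/678 × $14,469.00 → $4,630.93
Ending inventory (cost pool remaining) = $9,838.07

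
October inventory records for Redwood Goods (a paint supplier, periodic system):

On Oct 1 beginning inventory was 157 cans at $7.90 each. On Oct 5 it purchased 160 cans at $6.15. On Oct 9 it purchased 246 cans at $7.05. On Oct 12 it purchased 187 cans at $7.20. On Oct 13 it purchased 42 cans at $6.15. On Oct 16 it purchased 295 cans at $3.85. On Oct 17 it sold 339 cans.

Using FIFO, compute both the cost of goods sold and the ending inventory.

COGS = $2,379.40; ending inventory = $4,319.65

Oct 17, 339 sold [FIFO — oldest first]: 157 @ $7.90 + 160 @ $6.15 + 22 @ $7.05 = $2,379.40
Ending inventory: 224 @ $7.05 + 187 @ $7.20 + 42 @ $6.15 + 295 @ $3.85 = $4,319.65
Check: goods available $6,699.05 = COGS $2,379.40 + ending $4,319.65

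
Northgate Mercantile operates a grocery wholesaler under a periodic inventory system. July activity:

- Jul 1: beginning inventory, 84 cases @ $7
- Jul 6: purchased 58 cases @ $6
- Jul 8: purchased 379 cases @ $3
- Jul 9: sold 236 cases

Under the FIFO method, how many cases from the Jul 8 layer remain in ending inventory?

285

Jul 9, 236 sold [FIFO — oldest first]: 84 @ $7 + 58 @ $6 + 94 @ $3 = $1,218
Ending inventory: 285 @ $3 = $855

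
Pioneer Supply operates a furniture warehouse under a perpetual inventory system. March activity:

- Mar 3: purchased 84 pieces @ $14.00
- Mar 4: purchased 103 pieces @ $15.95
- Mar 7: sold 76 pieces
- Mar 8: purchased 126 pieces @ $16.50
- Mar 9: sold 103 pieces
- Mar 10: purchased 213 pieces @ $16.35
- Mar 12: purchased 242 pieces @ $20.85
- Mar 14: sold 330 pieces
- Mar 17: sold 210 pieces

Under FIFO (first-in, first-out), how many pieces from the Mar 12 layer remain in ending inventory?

49

Mar 7, 76 sold [FIFO — oldest first]: 76 @ $14.00 = $1,064.00
Mar 9, 103 sold [FIFO — oldest first]: 8 @ $14.00 + 95 @ $15.95 = $1,627.25
Mar 14, 330 sold [FIFO — oldest first]: 8 @ $15.95 + 126 @ $16.50 + 196 @ $16.35 = $5,411.20
Mar 17, 210 sold [FIFO — oldest first]: 17 @ $16.35 + 193 @ $20.85 = $4,302.00
Total COGS = $1,064.00 + $1,627.25 + $5,411.20 + $4,302.00 = $12,404.45
Ending inventory: 49 @ $20.85 = $1,021.65
Check: goods available $13,426.10 = COGS $12,404.45 + ending $1,021.65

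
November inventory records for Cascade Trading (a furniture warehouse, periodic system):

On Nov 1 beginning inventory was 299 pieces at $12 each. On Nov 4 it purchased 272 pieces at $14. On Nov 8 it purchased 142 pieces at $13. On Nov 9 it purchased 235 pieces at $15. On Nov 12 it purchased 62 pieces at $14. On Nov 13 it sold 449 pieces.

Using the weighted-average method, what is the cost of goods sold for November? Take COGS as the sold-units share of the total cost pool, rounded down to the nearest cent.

Nov 13, sell 449: 449/1010 × $13,635.00 → $6,061.50
Ending inventory (cost pool remaining) = $7,573.50
Check: goods available $13,635.00 = COGS $6,061.50 + ending $7,573.50

COGS = $6,061.50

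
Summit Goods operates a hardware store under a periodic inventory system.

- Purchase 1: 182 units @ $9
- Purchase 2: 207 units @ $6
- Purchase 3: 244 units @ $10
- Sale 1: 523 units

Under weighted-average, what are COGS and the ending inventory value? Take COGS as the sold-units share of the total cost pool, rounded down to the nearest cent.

COGS = $4,395.51; ending inventory = $924.49

Sale 1, sell 523: 523/633 × $5,320.00 → $4,395.51
Ending inventory (cost pool remaining) = $924.49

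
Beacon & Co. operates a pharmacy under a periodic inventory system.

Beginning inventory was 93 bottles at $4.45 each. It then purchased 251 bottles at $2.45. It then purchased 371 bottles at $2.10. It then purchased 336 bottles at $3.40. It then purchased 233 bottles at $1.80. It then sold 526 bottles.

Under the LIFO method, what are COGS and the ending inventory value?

Sale 1 (526) [LIFO — newest first]: 233 @ $1.80 + 293 @ $3.40 = $1,415.60
Ending inventory: 93 @ $4.45 + 251 @ $2.45 + 371 @ $2.10 + 43 @ $3.40 = $1,954.10

COGS = $1,415.60; ending inventory = $1,954.10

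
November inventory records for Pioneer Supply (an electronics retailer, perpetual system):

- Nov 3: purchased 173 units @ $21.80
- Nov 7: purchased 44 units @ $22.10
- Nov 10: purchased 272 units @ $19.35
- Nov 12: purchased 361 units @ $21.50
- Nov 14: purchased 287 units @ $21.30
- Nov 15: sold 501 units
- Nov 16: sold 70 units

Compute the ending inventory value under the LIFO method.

Nov 15, 501 sold [LIFO — newest first]: 287 @ $21.30 + 214 @ $21.50 = $10,714.10
Nov 16, 70 sold [LIFO — newest first]: 70 @ $21.50 = $1,505.00
Total COGS = $10,714.10 + $1,505.00 = $12,219.10
Ending inventory: 173 @ $21.80 + 44 @ $22.10 + 272 @ $19.35 + 77 @ $21.50 = $11,662.50
Check: goods available $23,881.60 = COGS $12,219.10 + ending $11,662.50

Ending inventory = $11,662.50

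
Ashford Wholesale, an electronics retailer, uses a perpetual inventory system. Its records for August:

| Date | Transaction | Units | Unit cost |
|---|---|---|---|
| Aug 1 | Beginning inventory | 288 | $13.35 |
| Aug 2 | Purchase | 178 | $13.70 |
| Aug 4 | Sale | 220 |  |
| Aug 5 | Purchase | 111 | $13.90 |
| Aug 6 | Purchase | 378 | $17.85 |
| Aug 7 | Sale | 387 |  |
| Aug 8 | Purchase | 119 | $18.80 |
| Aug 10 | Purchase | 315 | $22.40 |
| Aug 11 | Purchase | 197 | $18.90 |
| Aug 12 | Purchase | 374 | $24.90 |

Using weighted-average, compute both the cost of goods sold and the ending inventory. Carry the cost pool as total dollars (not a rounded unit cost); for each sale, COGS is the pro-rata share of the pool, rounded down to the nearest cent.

COGS = $9,077.95; ending inventory = $27,824.75

After Aug 1: 288 on hand, pool $3,844.80 (≈ $13.3500 each)
After Aug 2: 466 on hand, pool $6,283.40 (≈ $13.4837 each)
Aug 4, sell 220: 220/466 × $6,283.40 → $2,966.41
After Aug 5: 357 on hand, pool $4,859.89 (≈ $13.6131 each)
After Aug 6: 735 on hand, pool $11,607.19 (≈ $15.7921 each)
Aug 7, sell 387: 387/735 × $11,607.19 → $6,111.54
After Aug 8: 467 on hand, pool $7,732.85 (≈ $16.5586 each)
After Aug 10: 782 on hand, pool $14,788.85 (≈ $18.9116 each)
After Aug 11: 979 on hand, pool $18,512.15 (≈ $18.9092 each)
After Aug 12: 1353 on hand, pool $27,824.75 (≈ $20.5652 each)
Total COGS = $2,966.41 + $6,111.54 = $9,077.95
Ending inventory (cost pool remaining) = $27,824.75
Check: goods available $36,902.70 = COGS $9,077.95 + ending $27,824.75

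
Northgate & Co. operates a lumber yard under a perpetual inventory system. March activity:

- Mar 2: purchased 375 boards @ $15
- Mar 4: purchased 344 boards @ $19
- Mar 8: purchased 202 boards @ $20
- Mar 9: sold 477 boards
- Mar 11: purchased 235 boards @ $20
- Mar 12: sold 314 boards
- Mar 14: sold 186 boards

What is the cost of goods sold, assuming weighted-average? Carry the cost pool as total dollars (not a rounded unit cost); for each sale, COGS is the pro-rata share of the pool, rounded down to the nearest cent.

After Mar 2: 375 on hand, pool $5,625.00 (≈ $15.0000 each)
After Mar 4: 719 on hand, pool $12,161.00 (≈ $16.9138 each)
After Mar 8: 921 on hand, pool $16,201.00 (≈ $17.5907 each)
Mar 9, sell 477: 477/921 × $16,201.00 → $8,390.74
After Mar 11: 679 on hand, pool $12,510.26 (≈ $18.4245 each)
Mar 12, sell 314: 314/679 × $12,510.26 → $5,785.30
Mar 14, sell 186: 186/365 × $6,724.96 → $3,426.96
Total COGS = $8,390.74 + $5,785.30 + $3,426.96 = $17,603.00
Ending inventory (cost pool remaining) = $3,298.00
Check: goods available $20,901.00 = COGS $17,603.00 + ending $3,298.00

COGS = $17,603.00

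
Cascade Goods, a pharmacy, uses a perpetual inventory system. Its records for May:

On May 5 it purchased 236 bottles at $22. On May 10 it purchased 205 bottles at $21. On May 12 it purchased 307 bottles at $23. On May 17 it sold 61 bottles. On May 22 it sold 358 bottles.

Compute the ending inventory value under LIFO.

May 17, 61 sold [LIFO — newest first]: 61 @ $23 = $1,403
May 22, 358 sold [LIFO — newest first]: 246 @ $23 + 112 @ $21 = $8,010
Total COGS = $1,403 + $8,010 = $9,413
Ending inventory: 236 @ $22 + 93 @ $21 = $7,145
Check: goods available $16,558 = COGS $9,413 + ending $7,145

Ending inventory = $7,145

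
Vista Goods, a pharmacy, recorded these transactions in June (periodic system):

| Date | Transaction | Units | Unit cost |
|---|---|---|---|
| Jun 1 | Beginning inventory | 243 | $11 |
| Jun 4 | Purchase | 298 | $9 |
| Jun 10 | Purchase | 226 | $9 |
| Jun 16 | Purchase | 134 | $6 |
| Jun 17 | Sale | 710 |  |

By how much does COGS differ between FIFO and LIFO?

$784

FIFO COGS: 243 @ $11 + 298 @ $9 + 169 @ $9 = $6,876
LIFO COGS: 134 @ $6 + 226 @ $9 + 298 @ $9 + 52 @ $11 = $6,092
Difference = |$6,876 − $6,092| = $784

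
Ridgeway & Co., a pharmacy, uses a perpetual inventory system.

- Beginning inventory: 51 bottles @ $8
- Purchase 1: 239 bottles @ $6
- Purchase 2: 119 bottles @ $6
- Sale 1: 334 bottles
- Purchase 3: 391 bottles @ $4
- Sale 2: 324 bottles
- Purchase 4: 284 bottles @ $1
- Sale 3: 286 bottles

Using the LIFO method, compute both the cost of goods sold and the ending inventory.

COGS = $3,592; ending inventory = $812

Sale 1 (334) [LIFO — newest first]: 119 @ $6 + 215 @ $6 = $2,004
Sale 2 (324) [LIFO — newest first]: 324 @ $4 = $1,296
Sale 3 (286) [LIFO — newest first]: 284 @ $1 + 2 @ $4 = $292
Total COGS = $2,004 + $1,296 + $292 = $3,592
Ending inventory: 51 @ $8 + 24 @ $6 + 65 @ $4 = $812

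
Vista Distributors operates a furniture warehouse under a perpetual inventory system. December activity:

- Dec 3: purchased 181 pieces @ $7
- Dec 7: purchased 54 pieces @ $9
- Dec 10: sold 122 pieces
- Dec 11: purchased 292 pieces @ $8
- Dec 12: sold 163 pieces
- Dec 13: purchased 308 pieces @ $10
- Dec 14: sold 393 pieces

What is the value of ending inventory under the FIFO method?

Ending inventory = $1,570

Dec 10, 122 sold [FIFO — oldest first]: 122 @ $7 = $854
Dec 12, 163 sold [FIFO — oldest first]: 59 @ $7 + 54 @ $9 + 50 @ $8 = $1,299
Dec 14, 393 sold [FIFO — oldest first]: 242 @ $8 + 151 @ $10 = $3,446
Total COGS = $854 + $1,299 + $3,446 = $5,599
Ending inventory: 157 @ $10 = $1,570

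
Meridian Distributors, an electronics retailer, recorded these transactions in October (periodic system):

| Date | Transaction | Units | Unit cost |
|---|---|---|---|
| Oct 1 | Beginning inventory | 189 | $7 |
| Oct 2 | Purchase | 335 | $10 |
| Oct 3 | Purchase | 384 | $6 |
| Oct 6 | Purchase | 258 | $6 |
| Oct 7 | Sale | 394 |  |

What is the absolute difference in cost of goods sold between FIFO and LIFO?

FIFO COGS: 189 @ $7 + 205 @ $10 = $3,373
LIFO COGS: 258 @ $6 + 136 @ $6 = $2,364
Difference = |$3,373 − $2,364| = $1,009

$1,009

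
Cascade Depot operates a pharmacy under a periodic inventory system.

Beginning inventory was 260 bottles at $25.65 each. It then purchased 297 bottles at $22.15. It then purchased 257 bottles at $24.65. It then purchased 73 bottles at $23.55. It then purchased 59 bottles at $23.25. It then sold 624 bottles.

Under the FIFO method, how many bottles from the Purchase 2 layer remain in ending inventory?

190

Sale 1 (624) [FIFO — oldest first]: 260 @ $25.65 + 297 @ $22.15 + 67 @ $24.65 = $14,899.10
Ending inventory: 190 @ $24.65 + 73 @ $23.55 + 59 @ $23.25 = $7,774.40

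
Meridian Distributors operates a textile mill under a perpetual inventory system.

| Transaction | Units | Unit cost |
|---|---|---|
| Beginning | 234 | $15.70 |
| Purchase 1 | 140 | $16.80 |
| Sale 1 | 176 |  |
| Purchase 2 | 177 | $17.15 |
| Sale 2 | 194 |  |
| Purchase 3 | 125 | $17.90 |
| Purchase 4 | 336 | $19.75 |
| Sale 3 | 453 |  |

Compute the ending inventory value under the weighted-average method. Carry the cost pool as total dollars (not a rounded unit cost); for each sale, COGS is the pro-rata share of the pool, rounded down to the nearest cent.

After Beginning: 234 on hand, pool $3,673.80 (≈ $15.7000 each)
After Purchase 1: 374 on hand, pool $6,025.80 (≈ $16.1118 each)
Sale 1, sell 176: 176/374 × $6,025.80 → $2,835.67
After Purchase 2: 375 on hand, pool $6,225.68 (≈ $16.6018 each)
Sale 2, sell 194: 194/375 × $6,225.68 → $3,220.75
After Purchase 3: 306 on hand, pool $5,242.43 (≈ $17.1321 each)
After Purchase 4: 642 on hand, pool $11,878.43 (≈ $18.5022 each)
Sale 3, sell 453: 453/642 × $11,878.43 → $8,381.50
Total COGS = $2,835.67 + $3,220.75 + $8,381.50 = $14,437.92
Ending inventory (cost pool remaining) = $3,496.93
Check: goods available $17,934.85 = COGS $14,437.92 + ending $3,496.93

Ending inventory = $3,496.93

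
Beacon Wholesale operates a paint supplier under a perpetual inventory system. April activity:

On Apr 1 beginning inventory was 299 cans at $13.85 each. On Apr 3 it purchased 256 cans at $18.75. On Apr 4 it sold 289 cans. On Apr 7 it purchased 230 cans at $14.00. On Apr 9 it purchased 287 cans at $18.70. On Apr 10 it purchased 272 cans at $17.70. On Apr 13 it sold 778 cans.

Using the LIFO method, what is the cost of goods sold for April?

Apr 4, 289 sold [LIFO — newest first]: 256 @ $18.75 + 33 @ $13.85 = $5,257.05
Apr 13, 778 sold [LIFO — newest first]: 272 @ $17.70 + 287 @ $18.70 + 219 @ $14.00 = $13,247.30
Total COGS = $5,257.05 + $13,247.30 = $18,504.35
Ending inventory: 266 @ $13.85 + 11 @ $14.00 = $3,838.10

COGS = $18,504.35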